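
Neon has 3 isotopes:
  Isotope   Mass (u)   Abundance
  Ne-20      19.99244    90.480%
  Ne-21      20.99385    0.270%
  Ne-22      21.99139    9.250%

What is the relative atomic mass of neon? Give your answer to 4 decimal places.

Ar = Σ fᵢ·mᵢ = 0.90480 × 19.99244 + 0.00270 × 20.99385 + 0.09250 × 21.99139
= 18.089160 + 0.056683 + 2.034204 = 20.180047 u

20.1800 u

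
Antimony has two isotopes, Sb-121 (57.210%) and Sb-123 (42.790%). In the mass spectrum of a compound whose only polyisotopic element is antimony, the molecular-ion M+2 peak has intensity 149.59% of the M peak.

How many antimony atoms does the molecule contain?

The M+2/M ratio from n Sb atoms is n · q/p = n · 0.42790/0.57210.
n = 1.4959 × 0.57210/0.42790 = 2.00 ≈ 2

2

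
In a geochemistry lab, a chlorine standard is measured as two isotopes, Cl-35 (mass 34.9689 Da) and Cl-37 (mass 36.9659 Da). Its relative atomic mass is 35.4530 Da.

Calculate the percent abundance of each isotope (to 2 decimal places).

Let x be the fractional abundance of Cl-35; then Cl-37 has abundance 1 − x.
34.9689·x + 36.9659·(1 − x) = 35.4530
(34.9689 − 36.9659)·x = 35.4530 − 36.9659
x = -1.5129 / -1.9970 = 0.75759 → 75.76% Cl-35, 24.24% Cl-37.

Cl-35: 75.76%, Cl-37: 24.24%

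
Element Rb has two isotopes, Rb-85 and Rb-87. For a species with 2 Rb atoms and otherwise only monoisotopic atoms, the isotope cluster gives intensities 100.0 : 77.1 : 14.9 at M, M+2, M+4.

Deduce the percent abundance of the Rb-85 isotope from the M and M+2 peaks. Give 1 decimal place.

If p is the fraction of Rb that is Rb-85, then I(M+2)/I(M) = [C(2,1)·p^1·(1−p)] / p^2 = 2·(1−p)/p = 77.1/100.0 = 0.7710
(1−p)/p = 0.7710/2 = 0.3855  ⇒  p = 1/(1 + 0.3855) = 0.7218
Rb-85: 72.2%, Rb-87: 27.8%.

72.2%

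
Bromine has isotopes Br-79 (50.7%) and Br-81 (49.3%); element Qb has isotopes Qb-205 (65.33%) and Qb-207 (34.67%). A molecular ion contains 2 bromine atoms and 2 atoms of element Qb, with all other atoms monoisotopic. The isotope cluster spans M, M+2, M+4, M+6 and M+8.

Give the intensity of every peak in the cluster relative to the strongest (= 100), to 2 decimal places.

30.38 : 91.34 : 100.00 : 47.13 : 8.09

Bromine pattern (n=2): 0.257049 : 0.499902 : 0.243049
Element Qb pattern (n=2): 0.42680089 : 0.45299822 : 0.12020089
Convolve the two distributions (both contribute in 2-u steps):
  M: 0.257049×0.42680089 = 0.109709
  M+2: 0.257049×0.45299822 + 0.499902×0.42680089 = 0.329801
  M+4: 0.257049×0.12020089 + 0.499902×0.45299822 + 0.243049×0.42680089 = 0.361086
  M+6: 0.499902×0.12020089 + 0.243049×0.45299822 = 0.170189
  M+8: 0.243049×0.12020089 = 0.029215
Scale to base peak (0.361086) = 100: 30.38 : 91.34 : 100.00 : 47.13 : 8.09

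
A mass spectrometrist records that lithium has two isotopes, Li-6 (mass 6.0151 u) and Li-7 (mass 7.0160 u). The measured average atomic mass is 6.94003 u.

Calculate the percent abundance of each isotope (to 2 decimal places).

Li-6: 7.59%, Li-7: 92.41%

Let x be the fractional abundance of Li-6; then Li-7 has abundance 1 − x.
6.0151·x + 7.0160·(1 − x) = 6.94003
(6.0151 − 7.0160)·x = 6.94003 − 7.0160
x = -0.07597 / -1.0009 = 0.07590 → 7.59% Li-6, 92.41% Li-7.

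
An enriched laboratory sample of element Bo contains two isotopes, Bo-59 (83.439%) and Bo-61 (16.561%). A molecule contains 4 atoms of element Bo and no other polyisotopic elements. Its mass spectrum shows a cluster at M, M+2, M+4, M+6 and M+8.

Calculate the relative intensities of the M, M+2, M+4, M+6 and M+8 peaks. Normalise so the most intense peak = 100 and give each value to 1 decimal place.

The 4 Bo atoms are independent, so intensities follow the terms of (0.83439 + 0.16561)^4.
P(M) = 0.83439^4 = 0.484704
P(M+2) = 4 × 0.83439^3 × 0.16561^1 = 0.384817
P(M+4) = 6 × 0.83439^2 × 0.16561^2 = 0.114568
P(M+6) = 4 × 0.83439^1 × 0.16561^3 = 0.015160
P(M+8) = 0.16561^4 = 0.000752
The M peak is largest (0.484704); scaling to 100 gives 100.0 : 79.4 : 23.6 : 3.1 : 0.2.

100.0 : 79.4 : 23.6 : 3.1 : 0.2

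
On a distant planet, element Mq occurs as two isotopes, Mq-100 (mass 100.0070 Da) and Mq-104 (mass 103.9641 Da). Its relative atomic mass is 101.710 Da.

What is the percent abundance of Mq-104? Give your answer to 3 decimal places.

43.037%

Let x be the fractional abundance of Mq-100; then Mq-104 has abundance 1 − x.
100.0070·x + 103.9641·(1 − x) = 101.710
(100.0070 − 103.9641)·x = 101.710 − 103.9641
x = -2.2541 / -3.9571 = 0.56963 → 56.963% Mq-100, 43.037% Mq-104.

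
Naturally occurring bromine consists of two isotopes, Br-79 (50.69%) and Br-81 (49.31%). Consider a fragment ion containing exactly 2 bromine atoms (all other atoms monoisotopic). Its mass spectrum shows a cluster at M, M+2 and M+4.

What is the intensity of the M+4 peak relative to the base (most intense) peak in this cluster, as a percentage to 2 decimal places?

48.64%

(0.5069 + 0.4931)^2 gives M 0.2569, M+2 0.4999, M+4 0.2431; the largest is M+2.
P(M+2) = C(2,1) × 0.5069^1 × 0.4931^1 = 2 × 0.5069 × 0.4931 = 0.499905 (base)
P(M+4) = C(2,2) × 0.5069^0 × 0.4931^2 = 1 × 1.0000 × 0.24314761 = 0.243148
Relative intensity = 0.243148 / 0.499905 × 100 = 48.64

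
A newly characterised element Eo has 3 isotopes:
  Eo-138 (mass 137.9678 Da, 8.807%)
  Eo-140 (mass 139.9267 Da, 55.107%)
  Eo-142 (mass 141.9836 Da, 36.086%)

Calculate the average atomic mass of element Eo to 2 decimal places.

140.50 Da

Average mass = Σ (abundance × isotope mass) = 0.08807 × 137.9678 + 0.55107 × 139.9267 + 0.36086 × 141.9836
= 12.15082 + 77.10941 + 51.23620 = 140.49643 Da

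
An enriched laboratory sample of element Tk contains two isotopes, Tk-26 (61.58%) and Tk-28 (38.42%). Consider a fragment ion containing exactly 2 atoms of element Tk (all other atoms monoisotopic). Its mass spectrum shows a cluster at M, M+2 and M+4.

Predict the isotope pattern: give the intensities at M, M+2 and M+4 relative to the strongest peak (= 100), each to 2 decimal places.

80.14 : 100.00 : 31.20

Expanding (0.6158 + 0.3842)^2:
P(M) = 0.6158^2 = 0.379210
P(M+2) = 2 × 0.6158^1 × 0.3842^1 = 0.473181
P(M+4) = 0.3842^2 = 0.147610
The M+2 peak is largest (0.473181); scaling to 100 gives 80.14 : 100.00 : 31.20.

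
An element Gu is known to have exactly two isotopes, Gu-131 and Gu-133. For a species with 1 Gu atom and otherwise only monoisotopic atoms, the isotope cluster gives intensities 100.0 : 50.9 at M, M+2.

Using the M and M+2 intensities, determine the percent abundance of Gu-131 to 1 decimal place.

If p is the fraction of Gu that is Gu-131, then I(M+2)/I(M) = [C(1,1)·p^0·(1−p)] / p^1 = 1·(1−p)/p = 50.9/100.0 = 0.5090
(1−p)/p = 0.5090/1 = 0.5090  ⇒  p = 1/(1 + 0.5090) = 0.6627
Gu-131: 66.3%, Gu-133: 33.7%.

66.3%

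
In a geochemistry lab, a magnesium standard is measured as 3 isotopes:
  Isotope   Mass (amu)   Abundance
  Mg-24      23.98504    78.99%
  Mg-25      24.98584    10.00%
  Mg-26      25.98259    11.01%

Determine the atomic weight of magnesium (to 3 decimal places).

Ar = Σ fᵢ·mᵢ = 0.7899 × 23.98504 + 0.1000 × 24.98584 + 0.1101 × 25.98259
= 18.945783 + 2.498584 + 2.860683 = 24.305050 amu

24.305 amu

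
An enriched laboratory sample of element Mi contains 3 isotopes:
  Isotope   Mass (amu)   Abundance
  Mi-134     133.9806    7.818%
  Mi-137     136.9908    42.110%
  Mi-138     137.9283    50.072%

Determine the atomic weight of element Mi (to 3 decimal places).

Average mass = Σ (abundance × isotope mass) = 0.07818 × 133.9806 + 0.42110 × 136.9908 + 0.50072 × 137.9283
= 10.47460 + 57.68683 + 69.06346 = 137.22489 amu

137.225 amu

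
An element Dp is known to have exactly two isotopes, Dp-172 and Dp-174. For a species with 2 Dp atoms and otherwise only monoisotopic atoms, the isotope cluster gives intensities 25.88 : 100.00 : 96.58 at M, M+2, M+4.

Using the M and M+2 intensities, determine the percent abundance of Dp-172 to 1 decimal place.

Write p for the Dp-172 fraction. I(M+2)/I(M) = [C(2,1)·p^1·(1−p)] / p^2 = 2·(1−p)/p = 100.00/25.88 = 3.8640
(1−p)/p = 3.8640/2 = 1.9320  ⇒  p = 1/(1 + 1.9320) = 0.3411
Dp-172: 34.1%, Dp-174: 65.9%.

34.1%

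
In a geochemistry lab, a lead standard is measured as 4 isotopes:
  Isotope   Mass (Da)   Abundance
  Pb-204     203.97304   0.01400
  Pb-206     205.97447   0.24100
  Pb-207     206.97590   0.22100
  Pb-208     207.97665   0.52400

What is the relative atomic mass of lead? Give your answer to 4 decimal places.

Ar = Σ fᵢ·mᵢ = 0.01400 × 203.97304 + 0.24100 × 205.97447 + 0.22100 × 206.97590 + 0.52400 × 207.97665
= 2.855623 + 49.639847 + 45.741674 + 108.979765 = 207.216909 Da

207.2169 Da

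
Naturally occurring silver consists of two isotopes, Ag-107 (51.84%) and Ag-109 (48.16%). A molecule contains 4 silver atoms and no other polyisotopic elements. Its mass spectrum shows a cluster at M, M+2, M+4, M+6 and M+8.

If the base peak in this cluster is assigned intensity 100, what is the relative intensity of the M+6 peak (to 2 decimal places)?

61.93

Binomial terms of (0.5184 + 0.4816)^4: M 0.0722, M+2 0.2684, M+4 0.3740, M+6 0.2316, M+8 0.0538 → M+4 is the base peak.
P(M+4) = C(4,2) × 0.5184^2 × 0.4816^2 = 6 × 0.26873856 × 0.23193856 = 0.373985 (base)
P(M+6) = C(4,3) × 0.5184^1 × 0.4816^3 = 4 × 0.5184 × 0.11170161 = 0.231624
Relative intensity = 0.231624 / 0.373985 × 100 = 61.93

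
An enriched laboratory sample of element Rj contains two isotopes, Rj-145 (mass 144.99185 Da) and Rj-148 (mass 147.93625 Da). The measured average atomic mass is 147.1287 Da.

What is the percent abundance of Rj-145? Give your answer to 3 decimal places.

Let x be the fractional abundance of Rj-145; then Rj-148 has abundance 1 − x.
144.99185·x + 147.93625·(1 − x) = 147.1287
(144.99185 − 147.93625)·x = 147.1287 − 147.93625
x = -0.80755 / -2.94440 = 0.27427 → 27.427% Rj-145, 72.573% Rj-148.

27.427%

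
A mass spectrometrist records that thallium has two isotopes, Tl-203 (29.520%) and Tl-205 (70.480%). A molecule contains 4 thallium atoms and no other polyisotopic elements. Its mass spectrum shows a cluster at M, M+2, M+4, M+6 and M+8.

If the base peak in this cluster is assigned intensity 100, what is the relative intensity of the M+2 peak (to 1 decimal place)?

17.5

Term probabilities: M 0.0076, M+2 0.0725, M+4 0.2597, M+6 0.4134, M+8 0.2468. Base peak = M+6.
P(M+6) = C(4,3) × 0.29520^1 × 0.70480^3 = 4 × 0.2952 × 0.35010449 = 0.413403 (base)
P(M+2) = C(4,1) × 0.29520^3 × 0.70480^1 = 4 × 0.02572463 × 0.7048 = 0.072523
Relative intensity = 0.072523 / 0.413403 × 100 = 17.5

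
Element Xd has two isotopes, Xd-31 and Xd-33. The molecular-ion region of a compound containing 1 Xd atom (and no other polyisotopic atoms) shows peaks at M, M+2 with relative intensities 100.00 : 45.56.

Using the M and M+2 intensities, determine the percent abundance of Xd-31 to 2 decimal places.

If p is the fraction of Xd that is Xd-31, then I(M+2)/I(M) = [C(1,1)·p^0·(1−p)] / p^1 = 1·(1−p)/p = 45.56/100.00 = 0.4556
(1−p)/p = 0.4556/1 = 0.4556  ⇒  p = 1/(1 + 0.4556) = 0.6870
Xd-31: 68.70%, Xd-33: 31.30%.

68.70%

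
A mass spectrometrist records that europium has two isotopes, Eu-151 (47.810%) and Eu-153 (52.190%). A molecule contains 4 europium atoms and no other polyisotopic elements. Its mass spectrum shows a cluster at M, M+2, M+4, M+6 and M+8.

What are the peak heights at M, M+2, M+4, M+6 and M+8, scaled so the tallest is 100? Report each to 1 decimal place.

14.0 : 61.1 : 100.0 : 72.8 : 19.9

Expanding (0.47810 + 0.52190)^4:
P(M) = 0.47810^4 = 0.052249
P(M+2) = 4 × 0.47810^3 × 0.52190^1 = 0.228141
P(M+4) = 6 × 0.47810^2 × 0.52190^2 = 0.373563
P(M+6) = 4 × 0.47810^1 × 0.52190^3 = 0.271857
P(M+8) = 0.52190^4 = 0.074191
The M+4 peak is largest (0.373563); scaling to 100 gives 14.0 : 61.1 : 100.0 : 72.8 : 19.9.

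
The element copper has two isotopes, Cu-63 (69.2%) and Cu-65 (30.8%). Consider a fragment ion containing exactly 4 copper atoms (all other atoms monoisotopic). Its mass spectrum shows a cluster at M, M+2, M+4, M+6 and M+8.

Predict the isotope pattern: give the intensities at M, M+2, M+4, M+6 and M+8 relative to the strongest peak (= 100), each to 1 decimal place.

56.2 : 100.0 : 66.8 : 19.8 : 2.2

Expanding (0.692 + 0.308)^4:
P(M) = 0.692^4 = 0.229311
P(M+2) = 4 × 0.692^3 × 0.308^1 = 0.408253
P(M+4) = 6 × 0.692^2 × 0.308^2 = 0.272562
P(M+6) = 4 × 0.692^1 × 0.308^3 = 0.080876
P(M+8) = 0.308^4 = 0.008999
The M+2 peak is largest (0.408253); scaling to 100 gives 56.2 : 100.0 : 66.8 : 19.8 : 2.2.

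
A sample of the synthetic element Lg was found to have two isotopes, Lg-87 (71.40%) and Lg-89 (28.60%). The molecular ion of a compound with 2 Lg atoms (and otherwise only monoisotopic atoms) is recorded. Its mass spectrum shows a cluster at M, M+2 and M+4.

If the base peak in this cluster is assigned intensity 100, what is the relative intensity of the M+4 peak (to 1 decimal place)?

16.0

Term probabilities: M 0.5098, M+2 0.4084, M+4 0.0818. Base peak = M.
P(M) = C(2,0) × 0.7140^2 × 0.2860^0 = 1 × 0.509796 × 1.0000 = 0.509796 (base)
P(M+4) = C(2,2) × 0.7140^0 × 0.2860^2 = 1 × 1.0000 × 0.081796 = 0.081796
Relative intensity = 0.081796 / 0.509796 × 100 = 16.0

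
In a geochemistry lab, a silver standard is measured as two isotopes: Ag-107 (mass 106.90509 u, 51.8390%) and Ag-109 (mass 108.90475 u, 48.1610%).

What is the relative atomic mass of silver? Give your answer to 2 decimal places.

Average mass = Σ (abundance × isotope mass) = 0.518390 × 106.90509 + 0.481610 × 108.90475
= 55.418530 + 52.449617 = 107.868147 u

107.87 u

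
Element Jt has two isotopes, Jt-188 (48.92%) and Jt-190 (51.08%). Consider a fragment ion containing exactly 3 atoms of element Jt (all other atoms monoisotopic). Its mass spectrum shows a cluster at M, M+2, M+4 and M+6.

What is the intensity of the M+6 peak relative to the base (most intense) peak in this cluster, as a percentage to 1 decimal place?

Term probabilities: M 0.1171, M+2 0.3667, M+4 0.3829, M+6 0.1333. Base peak = M+4.
P(M+4) = C(3,2) × 0.4892^1 × 0.5108^2 = 3 × 0.4892 × 0.26091664 = 0.382921 (base)
P(M+6) = C(3,3) × 0.4892^0 × 0.5108^3 = 1 × 1.0000 × 0.13327622 = 0.133276
Relative intensity = 0.133276 / 0.382921 × 100 = 34.8

34.8%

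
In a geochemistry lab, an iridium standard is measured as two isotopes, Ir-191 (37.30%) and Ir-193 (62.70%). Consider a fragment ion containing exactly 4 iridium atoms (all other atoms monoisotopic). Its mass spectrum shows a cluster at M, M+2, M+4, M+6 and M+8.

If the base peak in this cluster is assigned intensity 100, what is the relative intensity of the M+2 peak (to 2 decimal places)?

35.39

(0.3730 + 0.6270)^4 gives M 0.0194, M+2 0.1302, M+4 0.3282, M+6 0.3678, M+8 0.1546; the largest is M+6.
P(M+6) = C(4,3) × 0.3730^1 × 0.6270^3 = 4 × 0.3730 × 0.24649188 = 0.367766 (base)
P(M+2) = C(4,1) × 0.3730^3 × 0.6270^1 = 4 × 0.05189512 × 0.6270 = 0.130153
Relative intensity = 0.130153 / 0.367766 × 100 = 35.39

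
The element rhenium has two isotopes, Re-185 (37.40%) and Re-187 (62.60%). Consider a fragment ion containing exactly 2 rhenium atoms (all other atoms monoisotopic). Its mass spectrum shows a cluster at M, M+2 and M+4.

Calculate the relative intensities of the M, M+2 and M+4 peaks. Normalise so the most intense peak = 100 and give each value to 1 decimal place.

Each Re atom is independently Re-185 (p = 0.3740) or Re-187 (q = 0.6260); the cluster is the binomial expansion (p + q)^2.
P(M) = 0.3740^2 = 0.139876
P(M+2) = 2 × 0.3740^1 × 0.6260^1 = 0.468248
P(M+4) = 0.6260^2 = 0.391876
The M+2 peak is largest (0.468248); scaling to 100 gives 29.9 : 100.0 : 83.7.

29.9 : 100.0 : 83.7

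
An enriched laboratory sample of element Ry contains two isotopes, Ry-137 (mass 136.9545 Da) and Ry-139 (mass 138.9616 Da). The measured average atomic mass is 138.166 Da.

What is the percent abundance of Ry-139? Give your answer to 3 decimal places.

60.361%

With x = fraction of Ry-137 (so Ry-139 is 1 − x):
136.9545·x + 138.9616·(1 − x) = 138.166
(136.9545 − 138.9616)·x = 138.166 − 138.9616
x = -0.7956 / -2.0071 = 0.39639 → 39.639% Ry-137, 60.361% Ry-139.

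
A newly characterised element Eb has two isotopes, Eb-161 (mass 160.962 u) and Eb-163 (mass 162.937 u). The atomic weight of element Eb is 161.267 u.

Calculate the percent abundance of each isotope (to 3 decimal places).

Eb-161: 84.557%, Eb-163: 15.443%

Writing the weighted mean with unknown fraction x of Eb-161:
160.962·x + 162.937·(1 − x) = 161.267
(160.962 − 162.937)·x = 161.267 − 162.937
x = -1.670 / -1.975 = 0.84557 → 84.557% Eb-161, 15.443% Eb-163.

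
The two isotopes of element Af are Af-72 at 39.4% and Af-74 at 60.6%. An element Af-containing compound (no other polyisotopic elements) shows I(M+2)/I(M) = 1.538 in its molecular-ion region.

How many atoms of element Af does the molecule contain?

1

For n independent Af atoms, I(M+2)/I(M) = n · (abundance Af-74) / (abundance Af-72) = n · 0.606/0.394.
n = 1.538 × 0.394/0.606 = 1.00 ≈ 1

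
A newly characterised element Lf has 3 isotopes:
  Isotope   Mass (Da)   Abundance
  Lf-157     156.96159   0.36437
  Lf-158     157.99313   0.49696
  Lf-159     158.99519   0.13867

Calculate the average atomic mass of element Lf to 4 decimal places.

Ar = Σ fᵢ·mᵢ = 0.36437 × 156.96159 + 0.49696 × 157.99313 + 0.13867 × 158.99519
= 57.192095 + 78.516266 + 22.047863 = 157.756224 Da

157.7562 Da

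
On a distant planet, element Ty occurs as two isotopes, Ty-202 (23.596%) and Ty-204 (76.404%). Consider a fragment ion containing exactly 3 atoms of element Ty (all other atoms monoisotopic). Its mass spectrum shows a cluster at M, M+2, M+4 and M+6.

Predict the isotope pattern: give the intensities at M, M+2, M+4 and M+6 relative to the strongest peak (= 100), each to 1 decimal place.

Each Ty atom is independently Ty-202 (p = 0.23596) or Ty-204 (q = 0.76404); the cluster is the binomial expansion (p + q)^3.
P(M) = 0.23596^3 = 0.013138
P(M+2) = 3 × 0.23596^2 × 0.76404^1 = 0.127619
P(M+4) = 3 × 0.23596^1 × 0.76404^2 = 0.413230
P(M+6) = 0.76404^3 = 0.446014
The M+6 peak is largest (0.446014); scaling to 100 gives 2.9 : 28.6 : 92.6 : 100.0.

2.9 : 28.6 : 92.6 : 100.0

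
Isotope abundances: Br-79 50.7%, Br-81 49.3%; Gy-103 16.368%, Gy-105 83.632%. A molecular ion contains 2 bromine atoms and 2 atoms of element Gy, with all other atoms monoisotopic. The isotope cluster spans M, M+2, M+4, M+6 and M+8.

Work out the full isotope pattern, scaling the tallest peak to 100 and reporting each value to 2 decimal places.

Bromine pattern (n=2): 0.257049 : 0.499902 : 0.243049
Element Gy pattern (n=2): 0.02679114 : 0.27377772 : 0.69943114
Convolve the two distributions (both contribute in 2-u steps):
  M: 0.257049×0.02679114 = 0.006887
  M+2: 0.257049×0.27377772 + 0.499902×0.02679114 = 0.083767
  M+4: 0.257049×0.69943114 + 0.499902×0.27377772 + 0.243049×0.02679114 = 0.323162
  M+6: 0.499902×0.69943114 + 0.243049×0.27377772 = 0.416188
  M+8: 0.243049×0.69943114 = 0.169996
Scale to base peak (0.416188) = 100: 1.65 : 20.13 : 77.65 : 100.00 : 40.85

1.65 : 20.13 : 77.65 : 100.00 : 40.85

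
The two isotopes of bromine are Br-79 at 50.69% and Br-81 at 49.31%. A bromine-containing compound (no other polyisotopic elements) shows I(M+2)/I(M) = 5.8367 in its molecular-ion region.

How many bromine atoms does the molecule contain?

6

The M+2/M ratio from n Br atoms is n · q/p = n · 0.4931/0.5069.
n = 5.8367 × 0.5069/0.4931 = 6.00 ≈ 6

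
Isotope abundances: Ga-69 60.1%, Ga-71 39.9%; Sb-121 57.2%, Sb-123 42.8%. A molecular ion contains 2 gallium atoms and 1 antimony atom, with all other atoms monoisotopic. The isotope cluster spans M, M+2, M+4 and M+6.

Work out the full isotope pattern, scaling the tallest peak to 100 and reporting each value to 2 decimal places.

48.17 : 100.00 : 69.09 : 15.89

Gallium pattern (n=2): 0.361201 : 0.479598 : 0.159201
Antimony pattern (n=1): 0.5720 : 0.4280
Convolve the two distributions (both contribute in 2-u steps):
  M: 0.361201×0.5720 = 0.206607
  M+2: 0.361201×0.4280 + 0.479598×0.5720 = 0.428924
  M+4: 0.479598×0.4280 + 0.159201×0.5720 = 0.296331
  M+6: 0.159201×0.4280 = 0.068138
Scale to base peak (0.428924) = 100: 48.17 : 100.00 : 69.09 : 15.89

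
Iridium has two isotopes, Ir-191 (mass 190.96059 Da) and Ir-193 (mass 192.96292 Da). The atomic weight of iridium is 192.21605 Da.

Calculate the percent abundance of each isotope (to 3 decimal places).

Ir-191: 37.300%, Ir-193: 62.700%

Let x be the fractional abundance of Ir-191; then Ir-193 has abundance 1 − x.
190.96059·x + 192.96292·(1 − x) = 192.21605
(190.96059 − 192.96292)·x = 192.21605 − 192.96292
x = -0.74687 / -2.00233 = 0.37300 → 37.300% Ir-191, 62.700% Ir-193.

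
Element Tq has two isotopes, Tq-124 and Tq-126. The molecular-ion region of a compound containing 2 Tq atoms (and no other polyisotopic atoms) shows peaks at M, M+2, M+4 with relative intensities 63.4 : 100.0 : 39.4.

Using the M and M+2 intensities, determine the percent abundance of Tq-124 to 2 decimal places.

55.91%

Write p for the Tq-124 fraction. I(M+2)/I(M) = [C(2,1)·p^1·(1−p)] / p^2 = 2·(1−p)/p = 100.0/63.4 = 1.5773
(1−p)/p = 1.5773/2 = 0.7886  ⇒  p = 1/(1 + 0.7886) = 0.5591
Tq-124: 55.91%, Tq-126: 44.09%.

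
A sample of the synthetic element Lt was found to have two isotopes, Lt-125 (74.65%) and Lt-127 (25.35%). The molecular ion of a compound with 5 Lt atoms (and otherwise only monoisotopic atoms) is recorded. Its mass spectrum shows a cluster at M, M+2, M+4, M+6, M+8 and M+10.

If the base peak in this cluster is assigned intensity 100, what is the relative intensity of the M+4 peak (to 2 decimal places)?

(0.7465 + 0.2535)^5 gives M 0.2318, M+2 0.3936, M+4 0.2673, M+6 0.0908, M+8 0.0154, M+10 0.0010; the largest is M+2.
P(M+2) = C(5,1) × 0.7465^4 × 0.2535^1 = 5 × 0.31054122 × 0.2535 = 0.393611 (base)
P(M+4) = C(5,2) × 0.7465^3 × 0.2535^2 = 10 × 0.41599627 × 0.06426225 = 0.267329
Relative intensity = 0.267329 / 0.393611 × 100 = 67.92

67.92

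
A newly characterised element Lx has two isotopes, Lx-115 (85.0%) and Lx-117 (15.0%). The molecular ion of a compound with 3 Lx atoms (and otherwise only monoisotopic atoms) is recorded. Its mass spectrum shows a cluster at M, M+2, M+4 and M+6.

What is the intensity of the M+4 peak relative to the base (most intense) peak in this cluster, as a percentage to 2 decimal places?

9.34%

Binomial terms of (0.850 + 0.150)^3: M 0.6141, M+2 0.3251, M+4 0.0574, M+6 0.0034 → M is the base peak.
P(M) = C(3,0) × 0.850^3 × 0.150^0 = 1 × 0.614125 × 1.0000 = 0.614125 (base)
P(M+4) = C(3,2) × 0.850^1 × 0.150^2 = 3 × 0.8500 × 0.0225 = 0.057375
Relative intensity = 0.057375 / 0.614125 × 100 = 9.34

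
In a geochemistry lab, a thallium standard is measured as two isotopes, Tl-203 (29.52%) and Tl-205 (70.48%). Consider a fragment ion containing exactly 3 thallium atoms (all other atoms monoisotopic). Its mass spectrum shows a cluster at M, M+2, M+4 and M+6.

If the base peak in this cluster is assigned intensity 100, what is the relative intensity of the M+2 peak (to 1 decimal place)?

(0.2952 + 0.7048)^3 gives M 0.0257, M+2 0.1843, M+4 0.4399, M+6 0.3501; the largest is M+4.
P(M+4) = C(3,2) × 0.2952^1 × 0.7048^2 = 3 × 0.2952 × 0.49674304 = 0.439916 (base)
P(M+2) = C(3,1) × 0.2952^2 × 0.7048^1 = 3 × 0.08714304 × 0.7048 = 0.184255
Relative intensity = 0.184255 / 0.439916 × 100 = 41.9

41.9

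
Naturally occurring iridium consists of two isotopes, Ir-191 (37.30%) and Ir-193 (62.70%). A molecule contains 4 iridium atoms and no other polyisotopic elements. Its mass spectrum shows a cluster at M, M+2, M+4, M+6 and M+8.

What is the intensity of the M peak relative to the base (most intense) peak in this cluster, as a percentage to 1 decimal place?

5.3%

Term probabilities: M 0.0194, M+2 0.1302, M+4 0.3282, M+6 0.3678, M+8 0.1546. Base peak = M+6.
P(M+6) = C(4,3) × 0.3730^1 × 0.6270^3 = 4 × 0.3730 × 0.24649188 = 0.367766 (base)
P(M) = C(4,0) × 0.3730^4 × 0.6270^0 = 1 × 0.01935688 × 1.0000 = 0.019357
Relative intensity = 0.019357 / 0.367766 × 100 = 5.3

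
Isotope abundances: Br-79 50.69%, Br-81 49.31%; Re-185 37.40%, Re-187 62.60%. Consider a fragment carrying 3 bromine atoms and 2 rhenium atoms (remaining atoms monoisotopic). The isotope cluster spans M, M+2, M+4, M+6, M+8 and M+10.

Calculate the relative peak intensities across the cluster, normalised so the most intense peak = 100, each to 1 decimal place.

5.4 : 33.7 : 82.8 : 100.0 : 59.3 : 13.9

Bromine pattern (n=3): 0.13024674 : 0.3801026 : 0.36975457 : 0.11989609
Rhenium pattern (n=2): 0.139876 : 0.468248 : 0.391876
Convolve the two distributions (both contribute in 2-u steps):
  M: 0.13024674×0.139876 = 0.018218
  M+2: 0.13024674×0.468248 + 0.3801026×0.139876 = 0.114155
  M+4: 0.13024674×0.391876 + 0.3801026×0.468248 + 0.36975457×0.139876 = 0.280743
  M+6: 0.3801026×0.391876 + 0.36975457×0.468248 + 0.11989609×0.139876 = 0.338861
  M+8: 0.36975457×0.391876 + 0.11989609×0.468248 = 0.201039
  M+10: 0.11989609×0.391876 = 0.046984
Scale to base peak (0.338861) = 100: 5.4 : 33.7 : 82.8 : 100.0 : 59.3 : 13.9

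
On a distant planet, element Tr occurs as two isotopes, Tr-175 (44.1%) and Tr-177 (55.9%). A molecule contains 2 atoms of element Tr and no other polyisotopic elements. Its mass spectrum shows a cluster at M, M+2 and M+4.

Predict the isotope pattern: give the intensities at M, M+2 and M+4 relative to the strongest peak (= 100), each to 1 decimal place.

39.4 : 100.0 : 63.4

Expanding (0.441 + 0.559)^2:
P(M) = 0.441^2 = 0.194481
P(M+2) = 2 × 0.441^1 × 0.559^1 = 0.493038
P(M+4) = 0.559^2 = 0.312481
The M+2 peak is largest (0.493038); scaling to 100 gives 39.4 : 100.0 : 63.4.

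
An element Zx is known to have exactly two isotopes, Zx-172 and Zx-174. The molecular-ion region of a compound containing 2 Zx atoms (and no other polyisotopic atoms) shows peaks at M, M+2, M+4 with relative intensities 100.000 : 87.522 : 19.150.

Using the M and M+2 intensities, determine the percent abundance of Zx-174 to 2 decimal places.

Write p for the Zx-172 fraction. I(M+2)/I(M) = [C(2,1)·p^1·(1−p)] / p^2 = 2·(1−p)/p = 87.522/100.000 = 0.8752
(1−p)/p = 0.8752/2 = 0.4376  ⇒  p = 1/(1 + 0.4376) = 0.6956
Zx-172: 69.56%, Zx-174: 30.44%.

30.44%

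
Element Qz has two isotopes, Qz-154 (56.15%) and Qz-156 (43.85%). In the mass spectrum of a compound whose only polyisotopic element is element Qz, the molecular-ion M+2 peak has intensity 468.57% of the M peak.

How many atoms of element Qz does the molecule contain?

The M+2/M ratio from n Qz atoms is n · q/p = n · 0.4385/0.5615.
n = 4.6857 × 0.5615/0.4385 = 6.00 ≈ 6

6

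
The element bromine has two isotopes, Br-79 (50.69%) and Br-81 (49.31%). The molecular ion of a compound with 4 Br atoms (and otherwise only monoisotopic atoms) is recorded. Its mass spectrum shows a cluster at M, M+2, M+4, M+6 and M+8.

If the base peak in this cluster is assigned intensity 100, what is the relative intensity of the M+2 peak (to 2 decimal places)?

68.53

Term probabilities: M 0.0660, M+2 0.2569, M+4 0.3749, M+6 0.2431, M+8 0.0591. Base peak = M+4.
P(M+4) = C(4,2) × 0.5069^2 × 0.4931^2 = 6 × 0.25694761 × 0.24314761 = 0.374857 (base)
P(M+2) = C(4,1) × 0.5069^3 × 0.4931^1 = 4 × 0.13024674 × 0.4931 = 0.256899
Relative intensity = 0.256899 / 0.374857 × 100 = 68.53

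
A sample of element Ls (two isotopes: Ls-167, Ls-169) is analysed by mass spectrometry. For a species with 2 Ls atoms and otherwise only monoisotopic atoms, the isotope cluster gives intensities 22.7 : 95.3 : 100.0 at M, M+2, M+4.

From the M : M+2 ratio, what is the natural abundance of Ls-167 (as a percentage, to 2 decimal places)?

32.27%

If p is the fraction of Ls that is Ls-167, then I(M+2)/I(M) = [C(2,1)·p^1·(1−p)] / p^2 = 2·(1−p)/p = 95.3/22.7 = 4.1982
(1−p)/p = 4.1982/2 = 2.0991  ⇒  p = 1/(1 + 2.0991) = 0.3227
Ls-167: 32.27%, Ls-169: 67.73%.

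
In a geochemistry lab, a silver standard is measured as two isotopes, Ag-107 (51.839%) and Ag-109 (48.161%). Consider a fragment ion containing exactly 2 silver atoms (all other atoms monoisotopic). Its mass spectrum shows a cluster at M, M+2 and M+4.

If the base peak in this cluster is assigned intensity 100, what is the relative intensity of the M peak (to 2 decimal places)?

Term probabilities: M 0.2687, M+2 0.4993, M+4 0.2319. Base peak = M+2.
P(M+2) = C(2,1) × 0.51839^1 × 0.48161^1 = 2 × 0.51839 × 0.48161 = 0.499324 (base)
P(M) = C(2,0) × 0.51839^2 × 0.48161^0 = 1 × 0.26872819 × 1.0000 = 0.268728
Relative intensity = 0.268728 / 0.499324 × 100 = 53.82

53.82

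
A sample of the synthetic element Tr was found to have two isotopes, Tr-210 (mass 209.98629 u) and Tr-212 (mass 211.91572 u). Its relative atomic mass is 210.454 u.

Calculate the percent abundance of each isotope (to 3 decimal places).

Tr-210: 75.759%, Tr-212: 24.241%

With x = fraction of Tr-210 (so Tr-212 is 1 − x):
209.98629·x + 211.91572·(1 − x) = 210.454
(209.98629 − 211.91572)·x = 210.454 − 211.91572
x = -1.46172 / -1.92943 = 0.75759 → 75.759% Tr-210, 24.241% Tr-212.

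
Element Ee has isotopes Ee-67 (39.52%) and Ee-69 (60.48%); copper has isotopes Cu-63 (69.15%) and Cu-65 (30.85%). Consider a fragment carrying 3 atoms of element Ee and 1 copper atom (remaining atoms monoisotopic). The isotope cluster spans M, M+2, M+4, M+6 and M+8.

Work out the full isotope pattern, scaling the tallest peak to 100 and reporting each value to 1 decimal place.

11.0 : 55.5 : 100.0 : 74.0 : 17.6

Element Ee pattern (n=3): 0.06172354 : 0.28337851 : 0.43367237 : 0.22122558
Copper pattern (n=1): 0.6915 : 0.3085
Convolve the two distributions (both contribute in 2-u steps):
  M: 0.06172354×0.6915 = 0.042682
  M+2: 0.06172354×0.3085 + 0.28337851×0.6915 = 0.214998
  M+4: 0.28337851×0.3085 + 0.43367237×0.6915 = 0.387307
  M+6: 0.43367237×0.3085 + 0.22122558×0.6915 = 0.286765
  M+8: 0.22122558×0.3085 = 0.068248
Scale to base peak (0.387307) = 100: 11.0 : 55.5 : 100.0 : 74.0 : 17.6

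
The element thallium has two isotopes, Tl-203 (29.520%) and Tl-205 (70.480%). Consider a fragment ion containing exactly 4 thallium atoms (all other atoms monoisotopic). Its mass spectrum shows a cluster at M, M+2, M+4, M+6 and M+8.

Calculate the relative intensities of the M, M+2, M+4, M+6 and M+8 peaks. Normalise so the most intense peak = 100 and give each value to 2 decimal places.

Expanding (0.29520 + 0.70480)^4:
P(M) = 0.29520^4 = 0.007594
P(M+2) = 4 × 0.29520^3 × 0.70480^1 = 0.072523
P(M+4) = 6 × 0.29520^2 × 0.70480^2 = 0.259726
P(M+6) = 4 × 0.29520^1 × 0.70480^3 = 0.413403
P(M+8) = 0.70480^4 = 0.246754
The M+6 peak is largest (0.413403); scaling to 100 gives 1.84 : 17.54 : 62.83 : 100.00 : 59.69.

1.84 : 17.54 : 62.83 : 100.00 : 59.69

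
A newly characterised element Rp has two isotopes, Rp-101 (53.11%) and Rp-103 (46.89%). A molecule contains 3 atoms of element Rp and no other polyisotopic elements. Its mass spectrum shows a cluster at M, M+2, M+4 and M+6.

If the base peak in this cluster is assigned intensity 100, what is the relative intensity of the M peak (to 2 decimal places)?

37.76

Term probabilities: M 0.1498, M+2 0.3968, M+4 0.3503, M+6 0.1031. Base peak = M+2.
P(M+2) = C(3,1) × 0.5311^2 × 0.4689^1 = 3 × 0.28206721 × 0.4689 = 0.396784 (base)
P(M) = C(3,0) × 0.5311^3 × 0.4689^0 = 1 × 0.1498059 × 1.0000 = 0.149806
Relative intensity = 0.149806 / 0.396784 × 100 = 37.76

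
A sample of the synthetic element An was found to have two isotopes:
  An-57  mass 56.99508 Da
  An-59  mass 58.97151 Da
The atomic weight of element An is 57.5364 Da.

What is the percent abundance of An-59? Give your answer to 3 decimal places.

Let x be the fractional abundance of An-57; then An-59 has abundance 1 − x.
56.99508·x + 58.97151·(1 − x) = 57.5364
(56.99508 − 58.97151)·x = 57.5364 − 58.97151
x = -1.43511 / -1.97643 = 0.72611 → 72.611% An-57, 27.389% An-59.

27.389%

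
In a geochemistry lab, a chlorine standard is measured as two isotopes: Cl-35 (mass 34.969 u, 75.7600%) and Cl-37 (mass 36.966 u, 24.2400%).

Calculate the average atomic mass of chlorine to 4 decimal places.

35.4531 u

Weight each isotope mass by its fractional abundance: 0.757600 × 34.969 + 0.242400 × 36.966
= 26.49251 + 8.96056 = 35.45307 u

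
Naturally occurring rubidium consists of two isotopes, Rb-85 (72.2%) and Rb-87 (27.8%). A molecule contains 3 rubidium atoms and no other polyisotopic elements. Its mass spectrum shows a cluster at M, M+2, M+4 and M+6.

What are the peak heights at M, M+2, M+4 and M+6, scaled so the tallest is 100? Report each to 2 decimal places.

86.57 : 100.00 : 38.50 : 4.94

Each Rb atom is independently Rb-85 (p = 0.722) or Rb-87 (q = 0.278); the cluster is the binomial expansion (p + q)^3.
P(M) = 0.722^3 = 0.376367
P(M+2) = 3 × 0.722^2 × 0.278^1 = 0.434751
P(M+4) = 3 × 0.722^1 × 0.278^2 = 0.167397
P(M+6) = 0.278^3 = 0.021485
The M+2 peak is largest (0.434751); scaling to 100 gives 86.57 : 100.00 : 38.50 : 4.94.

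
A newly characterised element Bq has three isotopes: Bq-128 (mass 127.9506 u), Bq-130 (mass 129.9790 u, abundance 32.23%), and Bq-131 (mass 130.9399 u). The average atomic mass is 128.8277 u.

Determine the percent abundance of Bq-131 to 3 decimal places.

7.472%

The remaining 67.77% is split between Bq-128 (fraction x) and Bq-131 (fraction 0.6777 − x).
Substituting: 127.9506x + 130.9399(0.6777 − x) = 86.9354683
(127.9506 − 130.9399)x = -1.80250193  ⇒  x = 0.60298, y = 0.07472
Bq-128: 60.298%, Bq-131: 7.472%.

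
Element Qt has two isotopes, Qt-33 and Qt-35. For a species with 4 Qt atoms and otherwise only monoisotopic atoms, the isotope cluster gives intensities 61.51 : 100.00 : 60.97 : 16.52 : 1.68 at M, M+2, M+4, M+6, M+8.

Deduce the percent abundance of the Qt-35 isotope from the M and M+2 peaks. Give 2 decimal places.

Write p for the Qt-33 fraction. I(M+2)/I(M) = [C(4,1)·p^3·(1−p)] / p^4 = 4·(1−p)/p = 100.00/61.51 = 1.6258
(1−p)/p = 1.6258/4 = 0.4064  ⇒  p = 1/(1 + 0.4064) = 0.7110
Qt-33: 71.10%, Qt-35: 28.90%.

28.90%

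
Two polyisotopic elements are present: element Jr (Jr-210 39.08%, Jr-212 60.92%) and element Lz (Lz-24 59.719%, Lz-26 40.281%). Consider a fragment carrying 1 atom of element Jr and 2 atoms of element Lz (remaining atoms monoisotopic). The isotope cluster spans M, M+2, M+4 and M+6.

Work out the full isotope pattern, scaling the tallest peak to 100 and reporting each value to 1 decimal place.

34.4 : 100.0 : 88.0 : 24.4

Element Jr pattern (n=1): 0.3908 : 0.6092
Element Lz pattern (n=2): 0.3566359 : 0.48110821 : 0.1622559
Convolve the two distributions (both contribute in 2-u steps):
  M: 0.3908×0.3566359 = 0.139373
  M+2: 0.3908×0.48110821 + 0.6092×0.3566359 = 0.405280
  M+4: 0.3908×0.1622559 + 0.6092×0.48110821 = 0.356501
  M+6: 0.6092×0.1622559 = 0.098846
Scale to base peak (0.405280) = 100: 34.4 : 100.0 : 88.0 : 24.4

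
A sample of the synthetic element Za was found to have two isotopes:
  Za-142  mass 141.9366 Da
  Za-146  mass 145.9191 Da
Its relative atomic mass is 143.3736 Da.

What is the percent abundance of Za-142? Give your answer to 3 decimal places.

Writing the weighted mean with unknown fraction x of Za-142:
141.9366·x + 145.9191·(1 − x) = 143.3736
(141.9366 − 145.9191)·x = 143.3736 − 145.9191
x = -2.5455 / -3.9825 = 0.63917 → 63.917% Za-142, 36.083% Za-146.

63.917%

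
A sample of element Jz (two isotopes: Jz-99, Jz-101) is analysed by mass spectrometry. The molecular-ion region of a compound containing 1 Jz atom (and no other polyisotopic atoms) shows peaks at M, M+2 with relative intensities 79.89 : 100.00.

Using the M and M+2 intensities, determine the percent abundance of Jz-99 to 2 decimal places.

44.41%

If p is the fraction of Jz that is Jz-99, then I(M+2)/I(M) = [C(1,1)·p^0·(1−p)] / p^1 = 1·(1−p)/p = 100.00/79.89 = 1.2517
(1−p)/p = 1.2517/1 = 1.2517  ⇒  p = 1/(1 + 1.2517) = 0.4441
Jz-99: 44.41%, Jz-101: 55.59%.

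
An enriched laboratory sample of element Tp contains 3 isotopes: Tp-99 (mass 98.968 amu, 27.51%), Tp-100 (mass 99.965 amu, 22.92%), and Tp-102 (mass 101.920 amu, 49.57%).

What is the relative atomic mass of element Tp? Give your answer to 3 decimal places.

Weight each isotope mass by its fractional abundance: 0.2751 × 98.968 + 0.2292 × 99.965 + 0.4957 × 101.920
= 27.2261 + 22.9120 + 50.5217 = 100.6598 amu

100.660 amu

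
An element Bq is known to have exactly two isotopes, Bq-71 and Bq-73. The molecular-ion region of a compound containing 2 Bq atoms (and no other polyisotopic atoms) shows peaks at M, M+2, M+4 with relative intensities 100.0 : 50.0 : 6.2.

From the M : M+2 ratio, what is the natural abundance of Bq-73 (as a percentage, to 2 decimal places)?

20.00%

Write p for the Bq-71 fraction. I(M+2)/I(M) = [C(2,1)·p^1·(1−p)] / p^2 = 2·(1−p)/p = 50.0/100.0 = 0.5000
(1−p)/p = 0.5000/2 = 0.2500  ⇒  p = 1/(1 + 0.2500) = 0.8000
Bq-71: 80.00%, Bq-73: 20.00%.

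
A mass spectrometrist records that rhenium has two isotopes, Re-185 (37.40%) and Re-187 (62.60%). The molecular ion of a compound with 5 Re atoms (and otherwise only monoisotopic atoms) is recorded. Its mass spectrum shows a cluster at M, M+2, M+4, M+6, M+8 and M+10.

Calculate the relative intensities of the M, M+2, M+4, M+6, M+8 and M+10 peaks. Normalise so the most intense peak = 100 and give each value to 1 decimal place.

2.1 : 17.8 : 59.7 : 100.0 : 83.7 : 28.0

Expanding (0.3740 + 0.6260)^5:
P(M) = 0.3740^5 = 0.007317
P(M+2) = 5 × 0.3740^4 × 0.6260^1 = 0.061239
P(M+4) = 10 × 0.3740^3 × 0.6260^2 = 0.205005
P(M+6) = 10 × 0.3740^2 × 0.6260^3 = 0.343136
P(M+8) = 5 × 0.3740^1 × 0.6260^4 = 0.287170
P(M+10) = 0.6260^5 = 0.096133
The M+6 peak is largest (0.343136); scaling to 100 gives 2.1 : 17.8 : 59.7 : 100.0 : 83.7 : 28.0.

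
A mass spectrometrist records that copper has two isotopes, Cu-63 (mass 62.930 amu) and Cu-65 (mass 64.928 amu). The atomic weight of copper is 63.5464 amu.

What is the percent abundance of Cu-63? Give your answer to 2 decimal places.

69.15%

Writing the weighted mean with unknown fraction x of Cu-63:
62.930·x + 64.928·(1 − x) = 63.5464
(62.930 − 64.928)·x = 63.5464 − 64.928
x = -1.3816 / -1.998 = 0.69149 → 69.15% Cu-63, 30.85% Cu-65.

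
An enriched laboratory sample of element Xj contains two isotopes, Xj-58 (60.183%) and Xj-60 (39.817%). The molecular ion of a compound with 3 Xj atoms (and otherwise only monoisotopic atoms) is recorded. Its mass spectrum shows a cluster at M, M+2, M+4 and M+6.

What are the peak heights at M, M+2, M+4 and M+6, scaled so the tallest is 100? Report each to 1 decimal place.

50.4 : 100.0 : 66.2 : 14.6

Expanding (0.60183 + 0.39817)^3:
P(M) = 0.60183^3 = 0.217982
P(M+2) = 3 × 0.60183^2 × 0.39817^1 = 0.432651
P(M+4) = 3 × 0.60183^1 × 0.39817^2 = 0.286241
P(M+6) = 0.39817^3 = 0.063126
The M+2 peak is largest (0.432651); scaling to 100 gives 50.4 : 100.0 : 66.2 : 14.6.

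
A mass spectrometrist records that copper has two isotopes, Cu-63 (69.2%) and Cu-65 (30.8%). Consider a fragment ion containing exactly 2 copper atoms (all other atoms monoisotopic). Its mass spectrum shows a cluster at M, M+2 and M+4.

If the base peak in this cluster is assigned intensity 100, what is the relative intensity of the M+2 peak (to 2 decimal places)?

89.02

Binomial terms of (0.692 + 0.308)^2: M 0.4789, M+2 0.4263, M+4 0.0949 → M is the base peak.
P(M) = C(2,0) × 0.692^2 × 0.308^0 = 1 × 0.478864 × 1.0000 = 0.478864 (base)
P(M+2) = C(2,1) × 0.692^1 × 0.308^1 = 2 × 0.6920 × 0.3080 = 0.426272
Relative intensity = 0.426272 / 0.478864 × 100 = 89.02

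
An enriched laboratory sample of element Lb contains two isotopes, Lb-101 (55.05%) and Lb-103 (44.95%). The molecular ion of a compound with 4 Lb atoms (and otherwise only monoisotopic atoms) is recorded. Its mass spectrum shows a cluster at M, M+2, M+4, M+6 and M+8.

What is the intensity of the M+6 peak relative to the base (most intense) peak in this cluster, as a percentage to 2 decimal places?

(0.5505 + 0.4495)^4 gives M 0.0918, M+2 0.3000, M+4 0.3674, M+6 0.2000, M+8 0.0408; the largest is M+4.
P(M+4) = C(4,2) × 0.5505^2 × 0.4495^2 = 6 × 0.30305025 × 0.20205025 = 0.367388 (base)
P(M+6) = C(4,3) × 0.5505^1 × 0.4495^3 = 4 × 0.5505 × 0.09082159 = 0.199989
Relative intensity = 0.199989 / 0.367388 × 100 = 54.44

54.44%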